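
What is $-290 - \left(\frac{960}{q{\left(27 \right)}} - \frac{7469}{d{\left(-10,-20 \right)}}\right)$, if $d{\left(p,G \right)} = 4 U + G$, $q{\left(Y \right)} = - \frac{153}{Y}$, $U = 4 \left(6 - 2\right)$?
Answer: $\frac{3343}{68} \approx 49.162$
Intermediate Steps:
$U = 16$ ($U = 4 \cdot 4 = 16$)
$d{\left(p,G \right)} = 64 + G$ ($d{\left(p,G \right)} = 4 \cdot 16 + G = 64 + G$)
$-290 - \left(\frac{960}{q{\left(27 \right)}} - \frac{7469}{d{\left(-10,-20 \right)}}\right) = -290 - \left(\frac{960}{\left(-153\right) \frac{1}{27}} - \frac{7469}{64 - 20}\right) = -290 - \left(\frac{960}{\left(-153\right) \frac{1}{27}} - \frac{7469}{44}\right) = -290 - \left(\frac{960}{- \frac{17}{3}} - \frac{679}{4}\right) = -290 - \left(960 \left(- \frac{3}{17}\right) - \frac{679}{4}\right) = -290 - \left(- \frac{2880}{17} - \frac{679}{4}\right) = -290 - - \frac{23063}{68} = -290 + \frac{23063}{68} = \frac{3343}{68}$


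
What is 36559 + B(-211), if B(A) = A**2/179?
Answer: 6588582/179 ≈ 36808.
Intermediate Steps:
B(A) = A**2/179 (B(A) = A**2*(1/179) = A**2/179)
36559 + B(-211) = 36559 + (1/179)*(-211)**2 = 36559 + (1/179)*44521 = 36559 + 44521/179 = 6588582/179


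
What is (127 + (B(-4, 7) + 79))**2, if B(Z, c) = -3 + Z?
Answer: 39601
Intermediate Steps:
(127 + (B(-4, 7) + 79))**2 = (127 + ((-3 - 4) + 79))**2 = (127 + (-7 + 79))**2 = (127 + 72)**2 = 199**2 = 39601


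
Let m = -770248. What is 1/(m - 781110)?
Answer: -1/1551358 ≈ -6.4460e-7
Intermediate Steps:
1/(m - 781110) = 1/(-770248 - 781110) = 1/(-1551358) = -1/1551358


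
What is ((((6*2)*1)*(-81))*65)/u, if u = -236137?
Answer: 63180/236137 ≈ 0.26756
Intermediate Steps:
((((6*2)*1)*(-81))*65)/u = ((((6*2)*1)*(-81))*65)/(-236137) = (((12*1)*(-81))*65)*(-1/236137) = ((12*(-81))*65)*(-1/236137) = -972*65*(-1/236137) = -63180*(-1/236137) = 63180/236137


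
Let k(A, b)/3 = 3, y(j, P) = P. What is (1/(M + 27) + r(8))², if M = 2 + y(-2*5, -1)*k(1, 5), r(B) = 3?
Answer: 3721/400 ≈ 9.3025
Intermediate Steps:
k(A, b) = 9 (k(A, b) = 3*3 = 9)
M = -7 (M = 2 - 1*9 = 2 - 9 = -7)
(1/(M + 27) + r(8))² = (1/(-7 + 27) + 3)² = (1/20 + 3)² = (61/20)² = 3721/400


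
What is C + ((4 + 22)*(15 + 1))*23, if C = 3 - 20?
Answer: 9551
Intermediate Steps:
C = -17
C + ((4 + 22)*(15 + 1))*23 = -17 + ((4 + 22)*(15 + 1))*23 = -17 + (26*16)*23 = -17 + 416*23 = -17 + 9568 = 9551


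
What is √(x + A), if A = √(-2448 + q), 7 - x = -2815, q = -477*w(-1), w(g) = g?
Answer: √(2822 + 3*I*√219) ≈ 53.124 + 0.4179*I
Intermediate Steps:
q = 477 (q = -477*(-1) = 477)
x = 2822 (x = 7 - 1*(-2815) = 7 + 2815 = 2822)
A = 3*I*√219 (A = √(-2448 + 477) = √(-1971) = 3*I*√219 ≈ 44.396*I)
√(x + A) = √(2822 + 3*I*√219)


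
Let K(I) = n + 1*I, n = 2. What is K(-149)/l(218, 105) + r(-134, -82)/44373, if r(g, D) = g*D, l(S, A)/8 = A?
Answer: 128909/1774920 ≈ 0.072628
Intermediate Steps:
l(S, A) = 8*A
K(I) = 2 + I (K(I) = 2 + 1*I = 2 + I)
r(g, D) = D*g
K(-149)/l(218, 105) + r(-134, -82)/44373 = (2 - 149)/((8*105)) - 82*(-134)/44373 = -147/840 + 10988*(1/44373) = -147*1/840 + 10988/44373 = -7/40 + 10988/44373 = 128909/1774920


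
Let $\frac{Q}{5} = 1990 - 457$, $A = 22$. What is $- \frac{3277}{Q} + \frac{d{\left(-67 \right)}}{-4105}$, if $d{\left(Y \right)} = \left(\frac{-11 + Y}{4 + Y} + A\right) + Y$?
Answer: $- \frac{524666}{1258593} \approx -0.41687$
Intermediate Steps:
$Q = 7665$ ($Q = 5 \left(1990 - 457\right) = 5 \cdot 1533 = 7665$)
$d{\left(Y \right)} = 22 + Y + \frac{-11 + Y}{4 + Y}$ ($d{\left(Y \right)} = \left(\frac{-11 + Y}{4 + Y} + 22\right) + Y = \left(22 + \frac{-11 + Y}{4 + Y}\right) + Y = 22 + Y + \frac{-11 + Y}{4 + Y}$)
$- \frac{3277}{Q} + \frac{d{\left(-67 \right)}}{-4105} = - \frac{3277}{7665} + \frac{\frac{1}{4 - 67} \left(77 + \left(-67\right)^{2} + 27 \left(-67\right)\right)}{-4105} = \left(-3277\right) \frac{1}{7665} + \frac{77 + 4489 - 1809}{-63} \left(- \frac{1}{4105}\right) = - \frac{3277}{7665} + \left(- \frac{1}{63}\right) 2757 \left(- \frac{1}{4105}\right) = - \frac{3277}{7665} - - \frac{919}{86205} = - \frac{3277}{7665} + \frac{919}{86205} = - \frac{524666}{1258593}$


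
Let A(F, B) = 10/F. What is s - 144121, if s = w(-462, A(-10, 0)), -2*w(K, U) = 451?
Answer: -288693/2 ≈ -1.4435e+5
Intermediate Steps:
w(K, U) = -451/2 (w(K, U) = -½*451 = -451/2)
s = -451/2 ≈ -225.50
s - 144121 = -451/2 - 144121 = -288693/2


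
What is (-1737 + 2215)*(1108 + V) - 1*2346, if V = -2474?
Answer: -655294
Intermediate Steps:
(-1737 + 2215)*(1108 + V) - 1*2346 = (-1737 + 2215)*(1108 - 2474) - 1*2346 = 478*(-1366) - 2346 = -652948 - 2346 = -655294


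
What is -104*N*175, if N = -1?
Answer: 18200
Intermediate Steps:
-104*N*175 = -104*(-1)*175 = 104*175 = 18200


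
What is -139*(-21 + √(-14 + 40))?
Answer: 2919 - 139*√26 ≈ 2210.2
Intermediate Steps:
-139*(-21 + √(-14 + 40)) = -139*(-21 + √26) = 2919 - 139*√26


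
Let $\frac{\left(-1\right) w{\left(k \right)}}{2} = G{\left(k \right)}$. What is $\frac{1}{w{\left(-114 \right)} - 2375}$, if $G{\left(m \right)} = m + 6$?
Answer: $- \frac{1}{2159} \approx -0.00046318$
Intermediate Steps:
$G{\left(m \right)} = 6 + m$
$w{\left(k \right)} = -12 - 2 k$ ($w{\left(k \right)} = - 2 \left(6 + k\right) = -12 - 2 k$)
$\frac{1}{w{\left(-114 \right)} - 2375} = \frac{1}{\left(-12 - -228\right) - 2375} = \frac{1}{\left(-12 + 228\right) - 2375} = \frac{1}{216 - 2375} = \frac{1}{-2159} = - \frac{1}{2159}$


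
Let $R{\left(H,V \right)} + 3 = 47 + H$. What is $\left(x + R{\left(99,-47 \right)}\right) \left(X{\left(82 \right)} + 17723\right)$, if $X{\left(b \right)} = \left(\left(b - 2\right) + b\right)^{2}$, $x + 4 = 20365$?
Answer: $901499368$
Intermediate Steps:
$x = 20361$ ($x = -4 + 20365 = 20361$)
$R{\left(H,V \right)} = 44 + H$ ($R{\left(H,V \right)} = -3 + \left(47 + H\right) = 44 + H$)
$X{\left(b \right)} = \left(-2 + 2 b\right)^{2}$ ($X{\left(b \right)} = \left(\left(-2 + b\right) + b\right)^{2} = \left(-2 + 2 b\right)^{2}$)
$\left(x + R{\left(99,-47 \right)}\right) \left(X{\left(82 \right)} + 17723\right) = \left(20361 + \left(44 + 99\right)\right) \left(4 \left(-1 + 82\right)^{2} + 17723\right) = \left(20361 + 143\right) \left(4 \cdot 81^{2} + 17723\right) = 20504 \left(4 \cdot 6561 + 17723\right) = 20504 \left(26244 + 17723\right) = 20504 \cdot 43967 = 901499368$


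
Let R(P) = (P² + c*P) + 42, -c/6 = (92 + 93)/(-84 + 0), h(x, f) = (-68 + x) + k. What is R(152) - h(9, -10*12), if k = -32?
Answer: 176719/7 ≈ 25246.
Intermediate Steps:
h(x, f) = -100 + x (h(x, f) = (-68 + x) - 32 = -100 + x)
c = 185/14 (c = -6*(92 + 93)/(-84 + 0) = -1110/(-84) = -1110*(-1)/84 = -6*(-185/84) = 185/14 ≈ 13.214)
R(P) = 42 + P² + 185*P/14 (R(P) = (P² + 185*P/14) + 42 = 42 + P² + 185*P/14)
R(152) - h(9, -10*12) = (42 + 152² + (185/14)*152) - (-100 + 9) = (42 + 23104 + 14060/7) - 1*(-91) = 176082/7 + 91 = 176719/7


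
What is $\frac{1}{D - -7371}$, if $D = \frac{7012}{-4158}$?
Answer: $\frac{2079}{15320803} \approx 0.0001357$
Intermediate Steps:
$D = - \frac{3506}{2079}$ ($D = 7012 \left(- \frac{1}{4158}\right) = - \frac{3506}{2079} \approx -1.6864$)
$\frac{1}{D - -7371} = \frac{1}{- \frac{3506}{2079} - -7371} = \frac{1}{- \frac{3506}{2079} + 7371} = \frac{1}{\frac{15320803}{2079}} = \frac{2079}{15320803}$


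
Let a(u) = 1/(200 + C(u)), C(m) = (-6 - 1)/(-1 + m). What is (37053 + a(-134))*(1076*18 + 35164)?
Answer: 54569654673192/27007 ≈ 2.0206e+9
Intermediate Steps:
C(m) = -7/(-1 + m)
a(u) = 1/(200 - 7/(-1 + u))
(37053 + a(-134))*(1076*18 + 35164) = (37053 + (-1 - 134)/(-207 + 200*(-134)))*(1076*18 + 35164) = (37053 - 135/(-207 - 26800))*(19368 + 35164) = (37053 - 135/(-27007))*54532 = (37053 - 1/27007*(-135))*54532 = (37053 + 135/27007)*54532 = (1000690506/27007)*54532 = 54569654673192/27007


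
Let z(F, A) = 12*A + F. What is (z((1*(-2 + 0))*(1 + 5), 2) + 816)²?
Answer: 685584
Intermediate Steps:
z(F, A) = F + 12*A
(z((1*(-2 + 0))*(1 + 5), 2) + 816)² = (((1*(-2 + 0))*(1 + 5) + 12*2) + 816)² = (((1*(-2))*6 + 24) + 816)² = ((-2*6 + 24) + 816)² = ((-12 + 24) + 816)² = (12 + 816)² = 828² = 685584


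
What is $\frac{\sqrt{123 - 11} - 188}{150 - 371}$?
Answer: $\frac{188}{221} - \frac{4 \sqrt{7}}{221} \approx 0.80279$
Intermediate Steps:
$\frac{\sqrt{123 - 11} - 188}{150 - 371} = \frac{\sqrt{112} - 188}{-221} = \left(4 \sqrt{7} - 188\right) \left(- \frac{1}{221}\right) = \left(-188 + 4 \sqrt{7}\right) \left(- \frac{1}{221}\right) = \frac{188}{221} - \frac{4 \sqrt{7}}{221}$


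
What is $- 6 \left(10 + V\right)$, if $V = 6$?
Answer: $-96$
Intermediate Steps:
$- 6 \left(10 + V\right) = - 6 \left(10 + 6\right) = \left(-6\right) 16 = -96$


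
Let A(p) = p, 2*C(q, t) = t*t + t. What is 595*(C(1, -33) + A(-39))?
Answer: 290955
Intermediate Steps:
C(q, t) = t/2 + t**2/2 (C(q, t) = (t*t + t)/2 = (t**2 + t)/2 = (t + t**2)/2 = t/2 + t**2/2)
595*(C(1, -33) + A(-39)) = 595*((1/2)*(-33)*(1 - 33) - 39) = 595*((1/2)*(-33)*(-32) - 39) = 595*(528 - 39) = 595*489 = 290955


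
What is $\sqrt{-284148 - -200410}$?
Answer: $i \sqrt{83738} \approx 289.38 i$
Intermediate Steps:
$\sqrt{-284148 - -200410} = \sqrt{-284148 + 200410} = \sqrt{-83738} = i \sqrt{83738}$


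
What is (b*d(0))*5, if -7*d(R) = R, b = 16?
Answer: 0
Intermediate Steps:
d(R) = -R/7
(b*d(0))*5 = (16*(-1/7*0))*5 = (16*0)*5 = 0*5 = 0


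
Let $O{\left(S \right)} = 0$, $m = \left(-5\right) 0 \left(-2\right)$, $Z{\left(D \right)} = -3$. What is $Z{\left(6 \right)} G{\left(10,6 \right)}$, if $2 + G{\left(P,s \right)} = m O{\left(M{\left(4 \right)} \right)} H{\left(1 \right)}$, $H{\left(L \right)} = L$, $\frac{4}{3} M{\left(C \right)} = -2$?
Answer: $6$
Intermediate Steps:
$M{\left(C \right)} = - \frac{3}{2}$ ($M{\left(C \right)} = \frac{3}{4} \left(-2\right) = - \frac{3}{2}$)
$m = 0$ ($m = 0 \left(-2\right) = 0$)
$G{\left(P,s \right)} = -2$ ($G{\left(P,s \right)} = -2 + 0 \cdot 0 \cdot 1 = -2 + 0 \cdot 1 = -2 + 0 = -2$)
$Z{\left(6 \right)} G{\left(10,6 \right)} = \left(-3\right) \left(-2\right) = 6$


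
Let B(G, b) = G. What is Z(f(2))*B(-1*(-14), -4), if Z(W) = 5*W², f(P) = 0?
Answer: 0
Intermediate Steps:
Z(f(2))*B(-1*(-14), -4) = (5*0²)*(-1*(-14)) = (5*0)*14 = 0*14 = 0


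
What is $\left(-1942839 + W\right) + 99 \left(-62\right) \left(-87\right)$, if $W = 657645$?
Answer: $-751188$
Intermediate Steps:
$\left(-1942839 + W\right) + 99 \left(-62\right) \left(-87\right) = \left(-1942839 + 657645\right) + 99 \left(-62\right) \left(-87\right) = -1285194 - -534006 = -1285194 + 534006 = -751188$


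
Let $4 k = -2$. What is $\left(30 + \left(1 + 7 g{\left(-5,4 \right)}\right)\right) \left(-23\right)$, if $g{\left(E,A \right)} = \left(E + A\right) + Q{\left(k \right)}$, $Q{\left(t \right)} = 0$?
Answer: $-552$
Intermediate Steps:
$k = - \frac{1}{2}$ ($k = \frac{1}{4} \left(-2\right) = - \frac{1}{2} \approx -0.5$)
$g{\left(E,A \right)} = A + E$ ($g{\left(E,A \right)} = \left(E + A\right) + 0 = \left(A + E\right) + 0 = A + E$)
$\left(30 + \left(1 + 7 g{\left(-5,4 \right)}\right)\right) \left(-23\right) = \left(30 + \left(1 + 7 \left(4 - 5\right)\right)\right) \left(-23\right) = \left(30 + \left(1 + 7 \left(-1\right)\right)\right) \left(-23\right) = \left(30 + \left(1 - 7\right)\right) \left(-23\right) = \left(30 - 6\right) \left(-23\right) = 24 \left(-23\right) = -552$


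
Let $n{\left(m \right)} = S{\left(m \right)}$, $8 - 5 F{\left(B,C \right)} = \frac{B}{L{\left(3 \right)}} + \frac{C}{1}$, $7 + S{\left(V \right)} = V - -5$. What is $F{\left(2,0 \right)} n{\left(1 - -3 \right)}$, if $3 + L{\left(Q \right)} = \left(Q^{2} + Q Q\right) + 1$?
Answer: $\frac{63}{20} \approx 3.15$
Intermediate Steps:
$S{\left(V \right)} = -2 + V$ ($S{\left(V \right)} = -7 + \left(V - -5\right) = -7 + \left(V + 5\right) = -7 + \left(5 + V\right) = -2 + V$)
$L{\left(Q \right)} = -2 + 2 Q^{2}$ ($L{\left(Q \right)} = -3 + \left(\left(Q^{2} + Q Q\right) + 1\right) = -3 + \left(\left(Q^{2} + Q^{2}\right) + 1\right) = -3 + \left(2 Q^{2} + 1\right) = -3 + \left(1 + 2 Q^{2}\right) = -2 + 2 Q^{2}$)
$F{\left(B,C \right)} = \frac{8}{5} - \frac{C}{5} - \frac{B}{80}$ ($F{\left(B,C \right)} = \frac{8}{5} - \frac{\frac{B}{-2 + 2 \cdot 3^{2}} + \frac{C}{1}}{5} = \frac{8}{5} - \frac{\frac{B}{-2 + 2 \cdot 9} + C 1}{5} = \frac{8}{5} - \frac{\frac{B}{-2 + 18} + C}{5} = \frac{8}{5} - \frac{\frac{B}{16} + C}{5} = \frac{8}{5} - \frac{C + \frac{B}{16}}{5} = \frac{8}{5} - \left(\frac{C}{5} + \frac{B}{80}\right) = \frac{8}{5} - \frac{C}{5} - \frac{B}{80}$)
$n{\left(m \right)} = -2 + m$
$F{\left(2,0 \right)} n{\left(1 - -3 \right)} = \left(\frac{8}{5} - 0 - \frac{1}{40}\right) \left(-2 + \left(1 - -3\right)\right) = \left(\frac{8}{5} + 0 - \frac{1}{40}\right) \left(-2 + \left(1 + 3\right)\right) = \frac{63 \left(-2 + 4\right)}{40} = \frac{63}{40} \cdot 2 = \frac{63}{20}$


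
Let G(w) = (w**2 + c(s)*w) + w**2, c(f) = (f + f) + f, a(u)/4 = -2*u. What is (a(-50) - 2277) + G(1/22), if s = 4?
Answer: -454101/242 ≈ -1876.5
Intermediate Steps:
a(u) = -8*u (a(u) = 4*(-2*u) = -8*u)
c(f) = 3*f (c(f) = 2*f + f = 3*f)
G(w) = 2*w**2 + 12*w (G(w) = (w**2 + (3*4)*w) + w**2 = (w**2 + 12*w) + w**2 = 2*w**2 + 12*w)
(a(-50) - 2277) + G(1/22) = (-8*(-50) - 2277) + 2*(6 + 1/22)/22 = (400 - 2277) + 2*(1/22)*(6 + 1/22) = -1877 + 2*(1/22)*(133/22) = -1877 + 133/242 = -454101/242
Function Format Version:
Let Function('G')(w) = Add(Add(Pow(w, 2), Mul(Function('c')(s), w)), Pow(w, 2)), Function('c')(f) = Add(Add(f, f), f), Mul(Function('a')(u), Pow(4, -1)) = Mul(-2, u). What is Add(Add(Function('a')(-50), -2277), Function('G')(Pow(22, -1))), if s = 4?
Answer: Rational(-454101, 242) ≈ -1876.5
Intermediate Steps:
Function('a')(u) = Mul(-8, u) (Function('a')(u) = Mul(4, Mul(-2, u)) = Mul(-8, u))
Function('c')(f) = Mul(3, f) (Function('c')(f) = Add(Mul(2, f), f) = Mul(3, f))
Function('G')(w) = Add(Mul(2, Pow(w, 2)), Mul(12, w)) (Function('G')(w) = Add(Add(Pow(w, 2), Mul(Mul(3, 4), w)), Pow(w, 2)) = Add(Add(Pow(w, 2), Mul(12, w)), Pow(w, 2)) = Add(Mul(2, Pow(w, 2)), Mul(12, w)))
Add(Add(Function('a')(-50), -2277), Function('G')(Pow(22, -1))) = Add(Add(Mul(-8, -50), -2277), Mul(2, Pow(22, -1), Add(6, Pow(22, -1)))) = Add(Add(400, -2277), Mul(2, Rational(1, 22), Add(6, Rational(1, 22)))) = Add(-1877, Mul(2, Rational(1, 22), Rational(133, 22))) = Add(-1877, Rational(133, 242)) = Rational(-454101, 242)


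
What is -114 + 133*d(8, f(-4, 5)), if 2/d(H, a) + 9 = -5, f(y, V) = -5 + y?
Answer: -133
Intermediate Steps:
d(H, a) = -1/7 (d(H, a) = 2/(-9 - 5) = 2/(-14) = 2*(-1/14) = -1/7)
-114 + 133*d(8, f(-4, 5)) = -114 + 133*(-1/7) = -114 - 19 = -133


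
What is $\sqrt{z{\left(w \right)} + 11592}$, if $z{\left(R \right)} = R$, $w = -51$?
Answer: $\sqrt{11541} \approx 107.43$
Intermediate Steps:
$\sqrt{z{\left(w \right)} + 11592} = \sqrt{-51 + 11592} = \sqrt{11541}$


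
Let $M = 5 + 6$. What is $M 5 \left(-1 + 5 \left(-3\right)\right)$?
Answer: $-880$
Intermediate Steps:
$M = 11$
$M 5 \left(-1 + 5 \left(-3\right)\right) = 11 \cdot 5 \left(-1 + 5 \left(-3\right)\right) = 55 \left(-1 - 15\right) = 55 \left(-16\right) = -880$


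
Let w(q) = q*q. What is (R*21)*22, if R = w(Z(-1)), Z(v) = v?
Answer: 462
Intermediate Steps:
w(q) = q**2
R = 1 (R = (-1)**2 = 1)
(R*21)*22 = (1*21)*22 = 21*22 = 462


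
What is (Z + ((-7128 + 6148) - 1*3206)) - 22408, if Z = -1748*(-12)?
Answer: -5618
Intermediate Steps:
Z = 20976 (Z = -1*(-20976) = 20976)
(Z + ((-7128 + 6148) - 1*3206)) - 22408 = (20976 + ((-7128 + 6148) - 1*3206)) - 22408 = (20976 + (-980 - 3206)) - 22408 = (20976 - 4186) - 22408 = 16790 - 22408 = -5618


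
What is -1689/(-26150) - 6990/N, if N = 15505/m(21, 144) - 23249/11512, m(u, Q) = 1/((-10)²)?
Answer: 28043261804439/466760051438650 ≈ 0.060081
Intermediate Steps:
m(u, Q) = 1/100
N = 17849332751/11512 (N = 15505/(1/100) - 23249/11512 = 15505*100 - 23249*1/11512 = 1550500 - 23249/11512 = 17849332751/11512 ≈ 1.5505e+6)
-1689/(-26150) - 6990/N = -1689/(-26150) - 6990/17849332751/11512 = -1689*(-1/26150) - 6990*11512/17849332751 = 1689/26150 - 80468880/17849332751 = 28043261804439/466760051438650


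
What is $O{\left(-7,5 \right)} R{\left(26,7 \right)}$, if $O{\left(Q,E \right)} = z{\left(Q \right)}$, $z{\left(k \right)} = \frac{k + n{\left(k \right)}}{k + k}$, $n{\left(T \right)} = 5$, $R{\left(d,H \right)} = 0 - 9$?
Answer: $- \frac{9}{7} \approx -1.2857$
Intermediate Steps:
$R{\left(d,H \right)} = -9$
$z{\left(k \right)} = \frac{5 + k}{2 k}$ ($z{\left(k \right)} = \frac{k + 5}{k + k} = \frac{5 + k}{2 k}$)
$O{\left(Q,E \right)} = \frac{5 + Q}{2 Q}$
$O{\left(-7,5 \right)} R{\left(26,7 \right)} = \frac{5 - 7}{2 \left(-7\right)} \left(-9\right) = \frac{1}{2} \left(- \frac{1}{7}\right) \left(-2\right) \left(-9\right) = \frac{1}{7} \left(-9\right) = - \frac{9}{7}$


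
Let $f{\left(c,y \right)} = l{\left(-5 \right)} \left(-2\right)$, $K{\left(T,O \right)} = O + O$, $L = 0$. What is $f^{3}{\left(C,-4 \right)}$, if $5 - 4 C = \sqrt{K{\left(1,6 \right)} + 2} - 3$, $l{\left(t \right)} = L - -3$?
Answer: $-216$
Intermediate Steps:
$K{\left(T,O \right)} = 2 O$
$l{\left(t \right)} = 3$ ($l{\left(t \right)} = 0 - -3 = 0 + 3 = 3$)
$C = 2 - \frac{\sqrt{14}}{4}$ ($C = \frac{5}{4} - \frac{\sqrt{2 \cdot 6 + 2} - 3}{4} = \frac{5}{4} - \frac{\sqrt{12 + 2} - 3}{4} = \frac{5}{4} - \frac{\sqrt{14} - 3}{4} = \frac{5}{4} - \frac{-3 + \sqrt{14}}{4} = \frac{5}{4} + \left(\frac{3}{4} - \frac{\sqrt{14}}{4}\right) = 2 - \frac{\sqrt{14}}{4} \approx 1.0646$)
$f{\left(c,y \right)} = -6$ ($f{\left(c,y \right)} = 3 \left(-2\right) = -6$)
$f^{3}{\left(C,-4 \right)} = \left(-6\right)^{3} = -216$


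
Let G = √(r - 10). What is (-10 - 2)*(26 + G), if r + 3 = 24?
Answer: -312 - 12*√11 ≈ -351.80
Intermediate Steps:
r = 21 (r = -3 + 24 = 21)
G = √11 (G = √(21 - 10) = √11 ≈ 3.3166)
(-10 - 2)*(26 + G) = (-10 - 2)*(26 + √11) = -12*(26 + √11) = -312 - 12*√11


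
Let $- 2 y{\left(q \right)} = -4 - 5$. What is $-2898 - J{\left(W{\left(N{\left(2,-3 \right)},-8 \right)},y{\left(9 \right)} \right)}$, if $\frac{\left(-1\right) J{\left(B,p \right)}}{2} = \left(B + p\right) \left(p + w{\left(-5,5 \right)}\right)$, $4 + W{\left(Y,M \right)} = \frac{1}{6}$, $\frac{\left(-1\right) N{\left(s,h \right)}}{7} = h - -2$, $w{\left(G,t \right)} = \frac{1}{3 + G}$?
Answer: $- \frac{8678}{3} \approx -2892.7$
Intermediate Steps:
$y{\left(q \right)} = \frac{9}{2}$ ($y{\left(q \right)} = - \frac{-4 - 5}{2} = \left(- \frac{1}{2}\right) \left(-9\right) = \frac{9}{2}$)
$N{\left(s,h \right)} = -14 - 7 h$ ($N{\left(s,h \right)} = - 7 \left(h - -2\right) = - 7 \left(h + 2\right) = - 7 \left(2 + h\right) = -14 - 7 h$)
$W{\left(Y,M \right)} = - \frac{23}{6}$ ($W{\left(Y,M \right)} = -4 + \frac{1}{6} = - \frac{23}{6}$)
$J{\left(B,p \right)} = - 2 \left(- \frac{1}{2} + p\right) \left(B + p\right)$ ($J{\left(B,p \right)} = - 2 \left(B + p\right) \left(p + \frac{1}{3 - 5}\right) = - 2 \left(B + p\right) \left(p + \frac{1}{-2}\right) = - 2 \left(B + p\right) \left(p - \frac{1}{2}\right) = - 2 \left(B + p\right) \left(- \frac{1}{2} + p\right) = - 2 \left(- \frac{1}{2} + p\right) \left(B + p\right)$)
$-2898 - J{\left(W{\left(N{\left(2,-3 \right)},-8 \right)},y{\left(9 \right)} \right)} = -2898 - \left(- \frac{23}{6} + \frac{9}{2} - 2 \left(\frac{9}{2}\right)^{2} - \left(- \frac{23}{3}\right) \frac{9}{2}\right) = -2898 - \left(- \frac{23}{6} + \frac{9}{2} - \frac{81}{2} + \frac{69}{2}\right) = -2898 - - \frac{16}{3} = -2898 + \frac{16}{3} = - \frac{8678}{3}$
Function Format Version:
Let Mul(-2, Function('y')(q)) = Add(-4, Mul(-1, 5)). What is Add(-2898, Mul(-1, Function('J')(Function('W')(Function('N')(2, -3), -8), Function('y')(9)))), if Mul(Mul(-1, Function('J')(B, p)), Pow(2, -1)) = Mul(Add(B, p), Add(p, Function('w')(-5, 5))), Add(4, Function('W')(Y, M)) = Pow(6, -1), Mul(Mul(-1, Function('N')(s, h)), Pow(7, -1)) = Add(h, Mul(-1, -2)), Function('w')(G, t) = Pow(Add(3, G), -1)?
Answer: Rational(-8678, 3) ≈ -2892.7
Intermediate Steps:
Function('y')(q) = Rational(9, 2) (Function('y')(q) = Mul(Rational(-1, 2), Add(-4, Mul(-1, 5))) = Mul(Rational(-1, 2), Add(-4, -5)) = Mul(Rational(-1, 2), -9) = Rational(9, 2))
Function('N')(s, h) = Add(-14, Mul(-7, h)) (Function('N')(s, h) = Mul(-7, Add(h, Mul(-1, -2))) = Mul(-7, Add(h, 2)) = Mul(-7, Add(2, h)) = Add(-14, Mul(-7, h)))
Function('W')(Y, M) = Rational(-23, 6) (Function('W')(Y, M) = Add(-4, Pow(6, -1)) = Add(-4, Rational(1, 6)) = Rational(-23, 6))
Function('J')(B, p) = Mul(-2, Add(Rational(-1, 2), p), Add(B, p)) (Function('J')(B, p) = Mul(-2, Mul(Add(B, p), Add(p, Pow(Add(3, -5), -1)))) = Mul(-2, Mul(Add(B, p), Add(p, Pow(-2, -1)))) = Mul(-2, Mul(Add(B, p), Add(p, Rational(-1, 2)))) = Mul(-2, Mul(Add(B, p), Add(Rational(-1, 2), p))) = Mul(-2, Mul(Add(Rational(-1, 2), p), Add(B, p))) = Mul(-2, Add(Rational(-1, 2), p), Add(B, p)))
Add(-2898, Mul(-1, Function('J')(Function('W')(Function('N')(2, -3), -8), Function('y')(9)))) = Add(-2898, Mul(-1, Add(Rational(-23, 6), Rational(9, 2), Mul(-2, Pow(Rational(9, 2), 2)), Mul(-2, Rational(-23, 6), Rational(9, 2))))) = Add(-2898, Mul(-1, Add(Rational(-23, 6), Rational(9, 2), Mul(-2, Rational(81, 4)), Rational(69, 2)))) = Add(-2898, Mul(-1, Add(Rational(-23, 6), Rational(9, 2), Rational(-81, 2), Rational(69, 2)))) = Add(-2898, Mul(-1, Rational(-16, 3))) = Add(-2898, Rational(16, 3)) = Rational(-8678, 3)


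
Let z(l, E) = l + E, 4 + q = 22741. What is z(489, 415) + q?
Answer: 23641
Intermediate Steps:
q = 22737 (q = -4 + 22741 = 22737)
z(l, E) = E + l
z(489, 415) + q = (415 + 489) + 22737 = 904 + 22737 = 23641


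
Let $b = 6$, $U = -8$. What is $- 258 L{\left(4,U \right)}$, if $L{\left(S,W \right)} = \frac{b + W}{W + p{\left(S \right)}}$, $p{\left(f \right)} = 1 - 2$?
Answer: $- \frac{172}{3} \approx -57.333$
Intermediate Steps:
$p{\left(f \right)} = -1$
$L{\left(S,W \right)} = \frac{6 + W}{-1 + W}$ ($L{\left(S,W \right)} = \frac{6 + W}{W - 1} = \frac{6 + W}{-1 + W}$)
$- 258 L{\left(4,U \right)} = - 258 \frac{6 - 8}{-1 - 8} = - 258 \frac{1}{-9} \left(-2\right) = - 258 \left(\left(- \frac{1}{9}\right) \left(-2\right)\right) = \left(-258\right) \frac{2}{9} = - \frac{172}{3}$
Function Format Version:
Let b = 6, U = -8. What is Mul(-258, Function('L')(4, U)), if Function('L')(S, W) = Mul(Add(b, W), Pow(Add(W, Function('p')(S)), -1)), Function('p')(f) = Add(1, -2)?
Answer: Rational(-172, 3) ≈ -57.333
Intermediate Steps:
Function('p')(f) = -1
Function('L')(S, W) = Mul(Pow(Add(-1, W), -1), Add(6, W)) (Function('L')(S, W) = Mul(Add(6, W), Pow(Add(W, -1), -1)) = Mul(Add(6, W), Pow(Add(-1, W), -1)) = Mul(Pow(Add(-1, W), -1), Add(6, W)))
Mul(-258, Function('L')(4, U)) = Mul(-258, Mul(Pow(Add(-1, -8), -1), Add(6, -8))) = Mul(-258, Mul(Pow(-9, -1), -2)) = Mul(-258, Mul(Rational(-1, 9), -2)) = Mul(-258, Rational(2, 9)) = Rational(-172, 3)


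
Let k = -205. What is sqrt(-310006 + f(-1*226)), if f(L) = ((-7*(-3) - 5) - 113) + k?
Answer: 2*I*sqrt(77577) ≈ 557.05*I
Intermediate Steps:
f(L) = -302 (f(L) = ((-7*(-3) - 5) - 113) - 205 = ((21 - 5) - 113) - 205 = (16 - 113) - 205 = -97 - 205 = -302)
sqrt(-310006 + f(-1*226)) = sqrt(-310006 - 302) = sqrt(-310308) = 2*I*sqrt(77577)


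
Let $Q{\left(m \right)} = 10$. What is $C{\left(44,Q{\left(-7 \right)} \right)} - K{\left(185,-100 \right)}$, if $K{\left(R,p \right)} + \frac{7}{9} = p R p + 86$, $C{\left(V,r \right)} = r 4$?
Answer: $- \frac{16650407}{9} \approx -1.85 \cdot 10^{6}$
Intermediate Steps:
$C{\left(V,r \right)} = 4 r$
$K{\left(R,p \right)} = \frac{767}{9} + R p^{2}$ ($K{\left(R,p \right)} = - \frac{7}{9} + \left(p R p + 86\right) = - \frac{7}{9} + \left(R p p + 86\right) = - \frac{7}{9} + \left(R p^{2} + 86\right) = - \frac{7}{9} + \left(86 + R p^{2}\right) = \frac{767}{9} + R p^{2}$)
$C{\left(44,Q{\left(-7 \right)} \right)} - K{\left(185,-100 \right)} = 4 \cdot 10 - \left(\frac{767}{9} + 185 \left(-100\right)^{2}\right) = 40 - \left(\frac{767}{9} + 185 \cdot 10000\right) = 40 - \left(\frac{767}{9} + 1850000\right) = 40 - \frac{16650767}{9} = - \frac{16650407}{9}$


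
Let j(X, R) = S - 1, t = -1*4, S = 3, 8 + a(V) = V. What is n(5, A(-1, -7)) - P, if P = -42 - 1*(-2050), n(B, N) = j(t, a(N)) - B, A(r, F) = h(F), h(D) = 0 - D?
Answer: -2011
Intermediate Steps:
a(V) = -8 + V
t = -4
j(X, R) = 2 (j(X, R) = 3 - 1 = 2)
h(D) = -D
A(r, F) = -F
n(B, N) = 2 - B
P = 2008 (P = -42 + 2050 = 2008)
n(5, A(-1, -7)) - P = (2 - 1*5) - 1*2008 = (2 - 5) - 2008 = -3 - 2008 = -2011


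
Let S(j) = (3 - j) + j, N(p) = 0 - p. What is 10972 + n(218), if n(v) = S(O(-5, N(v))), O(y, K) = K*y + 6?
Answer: 10975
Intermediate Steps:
N(p) = -p
O(y, K) = 6 + K*y
S(j) = 3
n(v) = 3
10972 + n(218) = 10972 + 3 = 10975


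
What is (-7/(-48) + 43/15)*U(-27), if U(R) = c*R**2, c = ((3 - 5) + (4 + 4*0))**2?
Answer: 175689/20 ≈ 8784.5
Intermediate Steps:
c = 4 (c = (-2 + (4 + 0))**2 = (-2 + 4)**2 = 2**2 = 4)
U(R) = 4*R**2
(-7/(-48) + 43/15)*U(-27) = (-7/(-48) + 43/15)*(4*(-27)**2) = (-7*(-1/48) + 43*(1/15))*(4*729) = (7/48 + 43/15)*2916 = (241/80)*2916 = 175689/20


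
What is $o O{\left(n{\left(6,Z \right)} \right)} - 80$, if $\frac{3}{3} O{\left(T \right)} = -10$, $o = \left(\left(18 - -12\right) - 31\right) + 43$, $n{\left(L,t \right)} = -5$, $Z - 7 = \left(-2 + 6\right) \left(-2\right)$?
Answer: $-500$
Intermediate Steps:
$Z = -1$ ($Z = 7 + \left(-2 + 6\right) \left(-2\right) = 7 + 4 \left(-2\right) = 7 - 8 = -1$)
$o = 42$ ($o = \left(\left(18 + 12\right) - 31\right) + 43 = \left(30 - 31\right) + 43 = -1 + 43 = 42$)
$O{\left(T \right)} = -10$
$o O{\left(n{\left(6,Z \right)} \right)} - 80 = 42 \left(-10\right) - 80 = -420 - 80 = -500$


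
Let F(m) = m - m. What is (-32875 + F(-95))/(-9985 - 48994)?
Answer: 32875/58979 ≈ 0.55740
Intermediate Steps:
F(m) = 0
(-32875 + F(-95))/(-9985 - 48994) = (-32875 + 0)/(-9985 - 48994) = -32875/(-58979) = -32875*(-1/58979) = 32875/58979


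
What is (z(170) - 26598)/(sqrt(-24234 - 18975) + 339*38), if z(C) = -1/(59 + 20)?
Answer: -9022737442/4371047169 + 2101243*I*sqrt(4801)/4371047169 ≈ -2.0642 + 0.033309*I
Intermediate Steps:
z(C) = -1/79
(z(170) - 26598)/(sqrt(-24234 - 18975) + 339*38) = (-1/79 - 26598)/(sqrt(-24234 - 18975) + 339*38) = -2101243/(79*(sqrt(-43209) + 12882)) = -2101243/(79*(3*I*sqrt(4801) + 12882)) = -2101243/(79*(12882 + 3*I*sqrt(4801)))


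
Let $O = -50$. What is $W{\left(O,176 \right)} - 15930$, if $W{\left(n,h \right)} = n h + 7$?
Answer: $-24723$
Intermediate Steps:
$W{\left(n,h \right)} = 7 + h n$ ($W{\left(n,h \right)} = h n + 7 = 7 + h n$)
$W{\left(O,176 \right)} - 15930 = \left(7 + 176 \left(-50\right)\right) - 15930 = \left(7 - 8800\right) - 15930 = -8793 - 15930 = -24723$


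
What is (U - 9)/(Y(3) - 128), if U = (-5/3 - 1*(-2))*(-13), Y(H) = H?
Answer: 8/75 ≈ 0.10667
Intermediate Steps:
U = -13/3 (U = (-5*⅓ + 2)*(-13) = (-5/3 + 2)*(-13) = (⅓)*(-13) = -13/3 ≈ -4.3333)
(U - 9)/(Y(3) - 128) = (-13/3 - 9)/(3 - 128) = -40/3/(-125) = -1/125*(-40/3) = 8/75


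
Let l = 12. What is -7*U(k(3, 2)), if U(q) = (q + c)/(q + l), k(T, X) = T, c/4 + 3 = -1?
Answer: 91/15 ≈ 6.0667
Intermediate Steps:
c = -16 (c = -12 + 4*(-1) = -12 - 4 = -16)
U(q) = (-16 + q)/(12 + q) (U(q) = (q - 16)/(q + 12) = (-16 + q)/(12 + q))
-7*U(k(3, 2)) = -7*(-16 + 3)/(12 + 3) = -7*(-13)/15 = -7*(-13/15) = 91/15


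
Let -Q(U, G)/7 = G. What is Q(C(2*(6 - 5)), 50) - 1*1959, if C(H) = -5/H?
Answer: -2309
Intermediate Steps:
Q(U, G) = -7*G
Q(C(2*(6 - 5)), 50) - 1*1959 = -7*50 - 1*1959 = -350 - 1959 = -2309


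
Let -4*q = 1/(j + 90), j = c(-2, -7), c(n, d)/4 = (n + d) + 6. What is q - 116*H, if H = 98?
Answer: -3546817/312 ≈ -11368.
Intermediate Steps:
c(n, d) = 24 + 4*d + 4*n (c(n, d) = 4*((n + d) + 6) = 4*((d + n) + 6) = 4*(6 + d + n) = 24 + 4*d + 4*n)
j = -12 (j = 24 + 4*(-7) + 4*(-2) = 24 - 28 - 8 = -12)
q = -1/312 (q = -1/(4*(-12 + 90)) = -¼/78 = -¼*1/78 = -1/312 ≈ -0.0032051)
q - 116*H = -1/312 - 116*98 = -1/312 - 11368 = -3546817/312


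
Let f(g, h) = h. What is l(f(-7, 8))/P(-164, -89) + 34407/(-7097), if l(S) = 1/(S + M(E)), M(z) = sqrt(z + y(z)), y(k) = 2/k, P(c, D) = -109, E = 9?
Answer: -1849439943/381371489 + 3*sqrt(83)/53737 ≈ -4.8489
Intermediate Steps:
M(z) = sqrt(z + 2/z)
l(S) = 1/(S + sqrt(83)/3) (l(S) = 1/(S + sqrt(9 + 2/9)) = 1/(S + sqrt(83/9)) = 1/(S + sqrt(83)/3))
l(f(-7, 8))/P(-164, -89) + 34407/(-7097) = (3/(sqrt(83) + 3*8))/(-109) + 34407/(-7097) = (3/(sqrt(83) + 24))*(-1/109) + 34407*(-1/7097) = (3/(24 + sqrt(83)))*(-1/109) - 34407/7097 = -3/(109*(24 + sqrt(83))) - 34407/7097 = -34407/7097 - 3/(109*(24 + sqrt(83)))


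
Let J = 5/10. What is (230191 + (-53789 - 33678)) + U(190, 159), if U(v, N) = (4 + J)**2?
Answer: 570977/4 ≈ 1.4274e+5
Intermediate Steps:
J = 1/2 (J = 5*(1/10) = 1/2 ≈ 0.50000)
U(v, N) = 81/4 (U(v, N) = (4 + 1/2)**2 = (9/2)**2 = 81/4)
(230191 + (-53789 - 33678)) + U(190, 159) = (230191 + (-53789 - 33678)) + 81/4 = (230191 - 87467) + 81/4 = 142724 + 81/4 = 570977/4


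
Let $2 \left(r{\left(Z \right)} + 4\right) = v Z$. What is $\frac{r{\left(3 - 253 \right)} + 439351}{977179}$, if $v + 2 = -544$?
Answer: $\frac{507597}{977179} \approx 0.51945$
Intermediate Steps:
$v = -546$ ($v = -2 - 544 = -546$)
$r{\left(Z \right)} = -4 - 273 Z$ ($r{\left(Z \right)} = -4 + \frac{\left(-546\right) Z}{2} = -4 - 273 Z$)
$\frac{r{\left(3 - 253 \right)} + 439351}{977179} = \frac{\left(-4 - 273 \left(3 - 253\right)\right) + 439351}{977179} = \left(\left(-4 - 273 \left(3 - 253\right)\right) + 439351\right) \frac{1}{977179} = \left(\left(-4 - -68250\right) + 439351\right) \frac{1}{977179} = \left(\left(-4 + 68250\right) + 439351\right) \frac{1}{977179} = \left(68246 + 439351\right) \frac{1}{977179} = 507597 \cdot \frac{1}{977179} = \frac{507597}{977179}$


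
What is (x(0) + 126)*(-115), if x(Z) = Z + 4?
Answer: -14950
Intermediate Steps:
x(Z) = 4 + Z
(x(0) + 126)*(-115) = ((4 + 0) + 126)*(-115) = (4 + 126)*(-115) = 130*(-115) = -14950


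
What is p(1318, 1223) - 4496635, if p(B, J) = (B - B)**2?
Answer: -4496635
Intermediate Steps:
p(B, J) = 0 (p(B, J) = 0**2 = 0)
p(1318, 1223) - 4496635 = 0 - 4496635 = -4496635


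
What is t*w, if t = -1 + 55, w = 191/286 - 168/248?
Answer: -2295/4433 ≈ -0.51771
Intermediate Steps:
w = -85/8866 (w = 191*(1/286) - 168*1/248 = 191/286 - 21/31 = -85/8866 ≈ -0.0095872)
t = 54
t*w = 54*(-85/8866) = -2295/4433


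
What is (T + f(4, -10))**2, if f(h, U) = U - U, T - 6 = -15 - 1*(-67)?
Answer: 3364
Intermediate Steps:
T = 58 (T = 6 + (-15 - 1*(-67)) = 6 + (-15 + 67) = 6 + 52 = 58)
f(h, U) = 0
(T + f(4, -10))**2 = (58 + 0)**2 = 58**2 = 3364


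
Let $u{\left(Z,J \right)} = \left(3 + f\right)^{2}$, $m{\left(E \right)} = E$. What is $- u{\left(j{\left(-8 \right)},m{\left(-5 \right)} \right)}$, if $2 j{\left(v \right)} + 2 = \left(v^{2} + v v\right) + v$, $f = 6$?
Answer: $-81$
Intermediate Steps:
$j{\left(v \right)} = -1 + v^{2} + \frac{v}{2}$ ($j{\left(v \right)} = -1 + \frac{\left(v^{2} + v v\right) + v}{2} = -1 + \frac{\left(v^{2} + v^{2}\right) + v}{2} = -1 + \frac{2 v^{2} + v}{2} = -1 + \frac{v + 2 v^{2}}{2} = -1 + \left(v^{2} + \frac{v}{2}\right) = -1 + v^{2} + \frac{v}{2}$)
$u{\left(Z,J \right)} = 81$ ($u{\left(Z,J \right)} = \left(3 + 6\right)^{2} = 9^{2} = 81$)
$- u{\left(j{\left(-8 \right)},m{\left(-5 \right)} \right)} = \left(-1\right) 81 = -81$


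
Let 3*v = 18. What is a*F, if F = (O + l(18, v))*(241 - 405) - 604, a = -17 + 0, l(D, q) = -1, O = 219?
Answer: 618052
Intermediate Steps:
v = 6 (v = (1/3)*18 = 6)
a = -17
F = -36356 (F = (219 - 1)*(241 - 405) - 604 = 218*(-164) - 604 = -35752 - 604 = -36356)
a*F = -17*(-36356) = 618052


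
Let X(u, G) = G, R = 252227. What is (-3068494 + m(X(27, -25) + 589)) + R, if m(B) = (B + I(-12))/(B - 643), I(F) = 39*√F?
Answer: -222485657/79 - 78*I*√3/79 ≈ -2.8163e+6 - 1.7101*I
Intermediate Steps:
m(B) = (B + 78*I*√3)/(-643 + B) (m(B) = (B + 39*√(-12))/(B - 643) = (B + 39*(2*I*√3))/(-643 + B) = (B + 78*I*√3)/(-643 + B))
(-3068494 + m(X(27, -25) + 589)) + R = (-3068494 + ((-25 + 589) + 78*I*√3)/(-643 + (-25 + 589))) + 252227 = (-3068494 + (564 + 78*I*√3)/(-643 + 564)) + 252227 = (-3068494 + (564 + 78*I*√3)/(-79)) + 252227 = (-3068494 - (564 + 78*I*√3)/79) + 252227 = (-3068494 + (-564/79 - 78*I*√3/79)) + 252227 = (-242411590/79 - 78*I*√3/79) + 252227 = -222485657/79 - 78*I*√3/79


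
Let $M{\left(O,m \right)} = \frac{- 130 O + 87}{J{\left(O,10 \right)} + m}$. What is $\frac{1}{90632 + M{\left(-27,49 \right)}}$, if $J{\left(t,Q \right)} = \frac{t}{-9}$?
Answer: $\frac{52}{4716461} \approx 1.1025 \cdot 10^{-5}$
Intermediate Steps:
$J{\left(t,Q \right)} = - \frac{t}{9}$ ($J{\left(t,Q \right)} = t \left(- \frac{1}{9}\right) = - \frac{t}{9}$)
$M{\left(O,m \right)} = \frac{87 - 130 O}{m - \frac{O}{9}}$ ($M{\left(O,m \right)} = \frac{- 130 O + 87}{- \frac{O}{9} + m} = \frac{87 - 130 O}{m - \frac{O}{9}}$)
$\frac{1}{90632 + M{\left(-27,49 \right)}} = \frac{1}{90632 + \frac{9 \left(-87 + 130 \left(-27\right)\right)}{-27 - 441}} = \frac{1}{90632 + \frac{9 \left(-87 - 3510\right)}{-27 - 441}} = \frac{1}{90632 + 9 \frac{1}{-468} \left(-3597\right)} = \frac{1}{90632 + 9 \left(- \frac{1}{468}\right) \left(-3597\right)} = \frac{1}{90632 + \frac{3597}{52}} = \frac{1}{\frac{4716461}{52}} = \frac{52}{4716461}$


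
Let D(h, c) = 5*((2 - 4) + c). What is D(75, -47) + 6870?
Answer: 6625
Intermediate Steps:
D(h, c) = -10 + 5*c (D(h, c) = 5*(-2 + c) = -10 + 5*c)
D(75, -47) + 6870 = (-10 + 5*(-47)) + 6870 = (-10 - 235) + 6870 = -245 + 6870 = 6625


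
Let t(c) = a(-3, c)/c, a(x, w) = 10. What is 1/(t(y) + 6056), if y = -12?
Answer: 6/36331 ≈ 0.00016515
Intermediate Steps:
t(c) = 10/c
1/(t(y) + 6056) = 1/(10/(-12) + 6056) = 1/(10*(-1/12) + 6056) = 1/(-⅚ + 6056) = 1/(36331/6) = 6/36331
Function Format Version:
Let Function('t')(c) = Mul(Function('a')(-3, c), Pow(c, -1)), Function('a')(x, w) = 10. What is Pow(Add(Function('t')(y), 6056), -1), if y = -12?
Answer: Rational(6, 36331) ≈ 0.00016515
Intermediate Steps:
Function('t')(c) = Mul(10, Pow(c, -1))
Pow(Add(Function('t')(y), 6056), -1) = Pow(Add(Mul(10, Pow(-12, -1)), 6056), -1) = Pow(Add(Mul(10, Rational(-1, 12)), 6056), -1) = Pow(Add(Rational(-5, 6), 6056), -1) = Pow(Rational(36331, 6), -1) = Rational(6, 36331)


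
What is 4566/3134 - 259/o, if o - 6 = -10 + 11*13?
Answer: -88516/217813 ≈ -0.40639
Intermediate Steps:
o = 139 (o = 6 + (-10 + 11*13) = 6 + (-10 + 143) = 6 + 133 = 139)
4566/3134 - 259/o = 4566/3134 - 259/139 = 4566*(1/3134) - 259*1/139 = 2283/1567 - 259/139 = -88516/217813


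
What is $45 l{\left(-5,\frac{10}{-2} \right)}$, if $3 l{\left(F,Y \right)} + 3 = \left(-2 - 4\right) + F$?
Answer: $-210$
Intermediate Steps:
$l{\left(F,Y \right)} = -3 + \frac{F}{3}$ ($l{\left(F,Y \right)} = -1 + \frac{\left(-2 - 4\right) + F}{3} = -1 + \frac{-6 + F}{3} = -1 + \left(-2 + \frac{F}{3}\right) = -3 + \frac{F}{3}$)
$45 l{\left(-5,\frac{10}{-2} \right)} = 45 \left(-3 + \frac{1}{3} \left(-5\right)\right) = 45 \left(-3 - \frac{5}{3}\right) = 45 \left(- \frac{14}{3}\right) = -210$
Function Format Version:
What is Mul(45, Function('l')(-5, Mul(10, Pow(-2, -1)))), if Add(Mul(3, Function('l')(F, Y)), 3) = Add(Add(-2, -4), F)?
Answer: -210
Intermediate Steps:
Function('l')(F, Y) = Add(-3, Mul(Rational(1, 3), F)) (Function('l')(F, Y) = Add(-1, Mul(Rational(1, 3), Add(Add(-2, -4), F))) = Add(-1, Mul(Rational(1, 3), Add(-6, F))) = Add(-1, Add(-2, Mul(Rational(1, 3), F))) = Add(-3, Mul(Rational(1, 3), F)))
Mul(45, Function('l')(-5, Mul(10, Pow(-2, -1)))) = Mul(45, Add(-3, Mul(Rational(1, 3), -5))) = Mul(45, Add(-3, Rational(-5, 3))) = Mul(45, Rational(-14, 3)) = -210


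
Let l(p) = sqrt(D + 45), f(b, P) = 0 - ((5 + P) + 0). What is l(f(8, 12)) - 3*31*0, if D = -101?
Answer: 2*I*sqrt(14) ≈ 7.4833*I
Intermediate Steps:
f(b, P) = -5 - P (f(b, P) = 0 - (5 + P) = 0 + (-5 - P) = -5 - P)
l(p) = 2*I*sqrt(14) (l(p) = sqrt(-101 + 45) = sqrt(-56) = 2*I*sqrt(14))
l(f(8, 12)) - 3*31*0 = 2*I*sqrt(14) - 3*31*0 = 2*I*sqrt(14) - 93*0 = 2*I*sqrt(14) + 0 = 2*I*sqrt(14)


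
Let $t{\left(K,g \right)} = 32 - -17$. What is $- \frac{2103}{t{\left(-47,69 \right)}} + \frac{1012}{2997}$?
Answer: $- \frac{6253103}{146853} \approx -42.581$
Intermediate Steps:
$t{\left(K,g \right)} = 49$ ($t{\left(K,g \right)} = 32 + 17 = 49$)
$- \frac{2103}{t{\left(-47,69 \right)}} + \frac{1012}{2997} = - \frac{2103}{49} + \frac{1012}{2997} = - \frac{6253103}{146853}$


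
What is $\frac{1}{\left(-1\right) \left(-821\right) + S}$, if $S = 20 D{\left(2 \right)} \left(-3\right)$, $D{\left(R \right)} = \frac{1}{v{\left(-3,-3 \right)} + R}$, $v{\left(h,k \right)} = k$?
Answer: $\frac{1}{881} \approx 0.0011351$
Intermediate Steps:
$D{\left(R \right)} = \frac{1}{-3 + R}$
$S = 60$ ($S = \frac{20}{-3 + 2} \left(-3\right) = \frac{20}{-1} \left(-3\right) = 20 \left(-1\right) \left(-3\right) = \left(-20\right) \left(-3\right) = 60$)
$\frac{1}{\left(-1\right) \left(-821\right) + S} = \frac{1}{\left(-1\right) \left(-821\right) + 60} = \frac{1}{821 + 60} = \frac{1}{881}$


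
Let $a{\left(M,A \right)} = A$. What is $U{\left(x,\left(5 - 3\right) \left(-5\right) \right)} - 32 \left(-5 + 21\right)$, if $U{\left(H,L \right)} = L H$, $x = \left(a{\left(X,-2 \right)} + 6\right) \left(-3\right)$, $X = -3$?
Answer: $-392$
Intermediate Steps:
$x = -12$ ($x = \left(-2 + 6\right) \left(-3\right) = 4 \left(-3\right) = -12$)
$U{\left(H,L \right)} = H L$
$U{\left(x,\left(5 - 3\right) \left(-5\right) \right)} - 32 \left(-5 + 21\right) = - 12 \left(5 - 3\right) \left(-5\right) - 32 \left(-5 + 21\right) = - 12 \cdot 2 \left(-5\right) - 512 = \left(-12\right) \left(-10\right) - 512 = 120 - 512 = -392$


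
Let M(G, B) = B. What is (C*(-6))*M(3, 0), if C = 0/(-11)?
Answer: 0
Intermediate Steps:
C = 0 (C = 0*(-1/11) = 0)
(C*(-6))*M(3, 0) = (0*(-6))*0 = 0*0 = 0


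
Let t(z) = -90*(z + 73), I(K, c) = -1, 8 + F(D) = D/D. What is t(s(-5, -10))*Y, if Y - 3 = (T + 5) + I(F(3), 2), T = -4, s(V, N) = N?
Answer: -17010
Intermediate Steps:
F(D) = -7 (F(D) = -8 + D/D = -8 + 1 = -7)
t(z) = -6570 - 90*z (t(z) = -90*(73 + z) = -6570 - 90*z)
Y = 3 (Y = 3 + ((-4 + 5) - 1) = 3 + (1 - 1) = 3 + 0 = 3)
t(s(-5, -10))*Y = (-6570 - 90*(-10))*3 = (-6570 + 900)*3 = -5670*3 = -17010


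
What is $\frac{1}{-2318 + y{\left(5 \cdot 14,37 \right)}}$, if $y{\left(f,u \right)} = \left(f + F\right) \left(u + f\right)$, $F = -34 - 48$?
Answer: $- \frac{1}{3602} \approx -0.00027762$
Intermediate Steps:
$F = -82$ ($F = -34 - 48 = -82$)
$y{\left(f,u \right)} = \left(-82 + f\right) \left(f + u\right)$ ($y{\left(f,u \right)} = \left(f - 82\right) \left(u + f\right) = \left(-82 + f\right) \left(f + u\right)$)
$\frac{1}{-2318 + y{\left(5 \cdot 14,37 \right)}} = \frac{1}{-2318 + \left(\left(5 \cdot 14\right)^{2} - 82 \cdot 5 \cdot 14 - 3034 + 5 \cdot 14 \cdot 37\right)} = \frac{1}{-2318 + \left(70^{2} - 5740 - 3034 + 70 \cdot 37\right)} = \frac{1}{-2318 + \left(4900 - 5740 - 3034 + 2590\right)} = \frac{1}{-2318 - 1284} = \frac{1}{-3602} = - \frac{1}{3602}$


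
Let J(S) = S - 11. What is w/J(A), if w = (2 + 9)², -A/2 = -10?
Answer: 121/9 ≈ 13.444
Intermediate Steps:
A = 20 (A = -2*(-10) = 20)
J(S) = -11 + S
w = 121 (w = 11² = 121)
w/J(A) = 121/(-11 + 20) = 121/9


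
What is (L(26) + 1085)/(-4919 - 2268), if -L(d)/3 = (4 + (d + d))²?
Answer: 8323/7187 ≈ 1.1581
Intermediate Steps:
L(d) = -3*(4 + 2*d)² (L(d) = -3*(4 + (d + d))² = -3*(4 + 2*d)²)
(L(26) + 1085)/(-4919 - 2268) = (-12*(2 + 26)² + 1085)/(-4919 - 2268) = (-12*28² + 1085)/(-7187) = (-12*784 + 1085)*(-1/7187) = (-9408 + 1085)*(-1/7187) = -8323*(-1/7187) = 8323/7187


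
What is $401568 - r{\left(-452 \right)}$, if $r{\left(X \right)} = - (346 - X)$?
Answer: $402366$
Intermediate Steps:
$r{\left(X \right)} = -346 + X$
$401568 - r{\left(-452 \right)} = 401568 - \left(-346 - 452\right) = 401568 - -798 = 401568 + 798 = 402366$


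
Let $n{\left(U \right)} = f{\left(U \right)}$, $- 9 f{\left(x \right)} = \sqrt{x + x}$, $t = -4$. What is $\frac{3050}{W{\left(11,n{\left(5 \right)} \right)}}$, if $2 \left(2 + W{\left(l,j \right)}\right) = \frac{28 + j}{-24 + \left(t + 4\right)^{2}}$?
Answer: $- \frac{735220800}{622723} - \frac{658800 \sqrt{10}}{622723} \approx -1184.0$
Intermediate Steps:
$f{\left(x \right)} = - \frac{\sqrt{2} \sqrt{x}}{9}$ ($f{\left(x \right)} = - \frac{\sqrt{x + x}}{9} = - \frac{\sqrt{2 x}}{9} = - \frac{\sqrt{2} \sqrt{x}}{9}$)
$n{\left(U \right)} = - \frac{\sqrt{2} \sqrt{U}}{9}$
$W{\left(l,j \right)} = - \frac{31}{12} - \frac{j}{48}$ ($W{\left(l,j \right)} = -2 + \frac{\left(28 + j\right) \frac{1}{-24 + \left(-4 + 4\right)^{2}}}{2} = -2 + \frac{\left(28 + j\right) \frac{1}{-24 + 0^{2}}}{2} = -2 + \frac{\left(28 + j\right) \frac{1}{-24 + 0}}{2} = -2 + \frac{\left(28 + j\right) \frac{1}{-24}}{2} = -2 + \frac{\left(28 + j\right) \left(- \frac{1}{24}\right)}{2} = -2 + \frac{- \frac{7}{6} - \frac{j}{24}}{2} = -2 - \left(\frac{7}{12} + \frac{j}{48}\right) = - \frac{31}{12} - \frac{j}{48}$)
$\frac{3050}{W{\left(11,n{\left(5 \right)} \right)}} = \frac{3050}{- \frac{31}{12} - \frac{\left(- \frac{1}{9}\right) \sqrt{2} \sqrt{5}}{48}} = \frac{3050}{- \frac{31}{12} - \frac{\left(- \frac{1}{9}\right) \sqrt{10}}{48}} = \frac{3050}{- \frac{31}{12} + \frac{\sqrt{10}}{432}}$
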